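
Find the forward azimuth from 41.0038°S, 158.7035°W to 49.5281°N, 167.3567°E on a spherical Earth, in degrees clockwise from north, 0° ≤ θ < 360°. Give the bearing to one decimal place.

338.7°

Δλ = 167.3567 − -158.7035 = 326.0602°; wrapped into (−180°, 180°]: -33.9398°.
θ = atan2( sin Δλ · cos φ₂ , cos φ₁ · sin φ₂ − sin φ₁ · cos φ₂ · cos Δλ )
  = atan2(-0.36239, 0.92740) = -21.344° → normalised to [0°, 360°): 338.656°.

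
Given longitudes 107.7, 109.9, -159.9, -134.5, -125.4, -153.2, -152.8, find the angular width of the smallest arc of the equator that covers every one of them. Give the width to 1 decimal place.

126.9°

Sort the longitudes: -159.9°, -153.2°, -152.8°, -134.5°, -125.4°, +107.7°, +109.9°.
Eastward gaps between consecutive values (wrapping around): 6.7°, 0.4°, 18.3°, 9.1°, 233.1°, 2.2°, 90.2°.
Largest gap = 233.1° ⇒ minimal covering band is its complement: 360° − 233.1° = 126.9°.
Band runs from +107.7° eastward to -125.4°, crossing the antimeridian.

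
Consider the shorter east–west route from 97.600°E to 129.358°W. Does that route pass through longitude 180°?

Yes

Naïve |-129.358 − 97.600| = 226.958° > 180°, so the shorter arc goes the other way round — across 180°.
Signed shortest Δλ = ((-129.358 − 97.600 + 180) mod 360) − 180 = 133.042°.
Going east by 133.042° from +97.600° passes through 180° before reaching -129.358°.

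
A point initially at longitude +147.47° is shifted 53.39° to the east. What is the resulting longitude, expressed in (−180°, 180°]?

-159.14°

Start at +147.47°; shift +53.39° → +200.86°.
+200.86° lies outside (−180°, 180°]; subtract 360° → -159.14°.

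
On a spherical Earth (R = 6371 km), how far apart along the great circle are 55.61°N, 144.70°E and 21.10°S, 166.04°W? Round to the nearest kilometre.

Δλ = -166.04 − 144.70 = -310.74°; wrapped into (−180°, 180°]: 49.26°.
Δφ = -21.10 − 55.61 = -76.71°.
a = sin²(Δφ/2) + cos φ₁ · cos φ₂ · sin²(Δλ/2) = 0.476585.
c = 2·atan2(√a, √(1−a)) = 1.52395 rad → d = 6371·c ≈ 9709.08 km.

9709 km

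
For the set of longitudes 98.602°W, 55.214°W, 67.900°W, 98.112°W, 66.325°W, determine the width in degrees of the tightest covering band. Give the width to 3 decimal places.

Sort the longitudes: -98.602°, -98.112°, -67.900°, -66.325°, -55.214°.
Eastward gaps between consecutive values (wrapping around): 0.490°, 30.212°, 1.575°, 11.111°, 316.612°.
Largest gap = 316.612° ⇒ minimal covering band is its complement: 360° − 316.612° = 43.388°.
Band runs from -98.602° eastward to -55.214°.

43.388°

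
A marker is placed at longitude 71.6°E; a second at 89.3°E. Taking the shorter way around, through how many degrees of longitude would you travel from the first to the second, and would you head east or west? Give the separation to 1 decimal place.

Raw difference: 89.3 − 71.6 = 17.7°.
Normalise into (−180°, 180°]: 17.7° stays 17.7°.
Positive ⇒ the second point lies to the east; separation 17.7°.

17.7° east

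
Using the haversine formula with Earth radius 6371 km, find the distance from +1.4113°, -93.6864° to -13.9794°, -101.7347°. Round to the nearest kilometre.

Δλ = -101.7347 − -93.6864 = -8.0483°.
Δφ = -13.9794 − 1.4113 = -15.3907°.
a = sin²(Δφ/2) + cos φ₁ · cos φ₂ · sin²(Δλ/2) = 0.022708.
c = 2·atan2(√a, √(1−a)) = 0.30254 rad → d = 6371·c ≈ 1927.47 km.

1927 km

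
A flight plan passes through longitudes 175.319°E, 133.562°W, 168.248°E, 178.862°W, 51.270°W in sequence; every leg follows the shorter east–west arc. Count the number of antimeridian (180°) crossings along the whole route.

Leg 1: +175.319° → -133.562°, shortest Δλ = 51.119° (east) — crosses 180°.
Leg 2: -133.562° → +168.248°, shortest Δλ = -58.19° (west) — crosses 180°.
Leg 3: +168.248° → -178.862°, shortest Δλ = 12.89° (east) — crosses 180°.
Leg 4: -178.862° → -51.270°, shortest Δλ = 127.592° (east) — does not cross 180°.
Total crossings: 3.

3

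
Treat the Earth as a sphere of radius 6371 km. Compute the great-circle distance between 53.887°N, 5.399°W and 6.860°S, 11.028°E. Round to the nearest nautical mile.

3741 nmi

Δλ = 11.028 − -5.399 = 16.427°.
Δφ = -6.860 − 53.887 = -60.747°.
a = sin²(Δφ/2) + cos φ₁ · cos φ₂ · sin²(Δλ/2) = 0.267609.
c = 2·atan2(√a, √(1−a)) = 1.08741 rad → d = 6371·c ≈ 6927.88 km ≈ 3740.76 nmi.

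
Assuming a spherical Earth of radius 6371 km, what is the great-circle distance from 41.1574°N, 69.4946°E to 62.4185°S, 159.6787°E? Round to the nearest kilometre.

Δλ = 159.6787 − 69.4946 = 90.1841°.
Δφ = -62.4185 − 41.1574 = -103.5759°.
a = sin²(Δφ/2) + cos φ₁ · cos φ₂ · sin²(Δλ/2) = 0.792228.
c = 2·atan2(√a, √(1−a)) = 2.19501 rad → d = 6371·c ≈ 13984.38 km.

13984 km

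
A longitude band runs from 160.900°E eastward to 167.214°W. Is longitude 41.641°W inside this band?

Band width going east from +160.900° to -167.214°: ((-167.214 − 160.900) mod 360) = 31.886°.
Offset of -41.641° east of the west edge: ((-41.641 − 160.900) mod 360) = 157.459°.
157.459° > 31.886° ⇒ outside.

No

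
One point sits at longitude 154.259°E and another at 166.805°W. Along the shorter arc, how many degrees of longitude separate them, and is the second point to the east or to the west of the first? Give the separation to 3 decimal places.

38.936° east

Raw difference: -166.805 − 154.259 = -321.064°.
Normalise into (−180°, 180°]: -321.064° + 360° = 38.936°.
Positive ⇒ the second point lies to the east; separation 38.936°.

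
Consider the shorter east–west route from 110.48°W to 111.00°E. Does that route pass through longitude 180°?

Naïve |111.00 − -110.48| = 221.48° > 180°, so the shorter arc goes the other way round — across 180°.
Signed shortest Δλ = ((111.00 − -110.48 + 180) mod 360) − 180 = -138.52°.
Going west by 138.52° from -110.48° passes through 180° before reaching +111.00°.

Yes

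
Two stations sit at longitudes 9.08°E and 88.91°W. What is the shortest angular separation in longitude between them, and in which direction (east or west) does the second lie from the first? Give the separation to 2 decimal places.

97.99° west

Raw difference: -88.91 − 9.08 = -97.99°.
Normalise into (−180°, 180°]: -97.99° stays -97.99°.
Negative ⇒ the second point lies to the west; separation 97.99°.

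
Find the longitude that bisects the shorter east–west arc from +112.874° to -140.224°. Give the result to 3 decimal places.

+166.325°

Signed shortest Δλ from +112.874° to -140.224° is +106.902°.
Midpoint longitude = +112.874° + (+106.902°)/2 = +112.874° + 53.451° = +166.325°.
(The naïve average (+112.874 + -140.224)/2 = -13.675° is on the wrong side of the globe.)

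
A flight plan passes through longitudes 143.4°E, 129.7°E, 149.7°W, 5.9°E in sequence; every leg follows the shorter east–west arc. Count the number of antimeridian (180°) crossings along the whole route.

Leg 1: +143.4° → +129.7°, shortest Δλ = -13.7° (west) — does not cross 180°.
Leg 2: +129.7° → -149.7°, shortest Δλ = 80.6° (east) — crosses 180°.
Leg 3: -149.7° → +5.9°, shortest Δλ = 155.6° (east) — does not cross 180°.
Total crossings: 1.

1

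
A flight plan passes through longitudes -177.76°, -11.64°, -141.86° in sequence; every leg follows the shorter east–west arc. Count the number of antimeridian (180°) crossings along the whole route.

Leg 1: -177.76° → -11.64°, shortest Δλ = 166.12° (east) — does not cross 180°.
Leg 2: -11.64° → -141.86°, shortest Δλ = -130.22° (west) — does not cross 180°.
Total crossings: 0.

0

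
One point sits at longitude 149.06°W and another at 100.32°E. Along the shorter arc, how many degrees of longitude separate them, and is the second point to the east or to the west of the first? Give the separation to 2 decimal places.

Raw difference: 100.32 − -149.06 = 249.38°.
Normalise into (−180°, 180°]: 249.38° − 360° = -110.62°.
Negative ⇒ the second point lies to the west; separation 110.62°.

110.62° west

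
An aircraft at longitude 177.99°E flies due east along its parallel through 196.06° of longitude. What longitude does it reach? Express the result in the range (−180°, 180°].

Start at +177.99°; shift +196.06° → +374.05°.
+374.05° lies outside (−180°, 180°]; subtract 360° → +14.05°.

14.05°E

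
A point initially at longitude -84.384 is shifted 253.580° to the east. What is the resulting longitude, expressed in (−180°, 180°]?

+169.196°

Start at -84.384°; shift +253.580° → +169.196°.
+169.196° already lies in (−180°, 180°].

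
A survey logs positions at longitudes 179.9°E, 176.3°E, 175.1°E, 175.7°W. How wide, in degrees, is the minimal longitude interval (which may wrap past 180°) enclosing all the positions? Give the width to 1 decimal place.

Sort the longitudes: -175.7°, +175.1°, +176.3°, +179.9°.
Eastward gaps between consecutive values (wrapping around): 350.8°, 1.2°, 3.6°, 4.4°.
Largest gap = 350.8° ⇒ minimal covering band is its complement: 360° − 350.8° = 9.2°.
Band runs from +175.1° eastward to -175.7°, crossing the antimeridian.

9.2°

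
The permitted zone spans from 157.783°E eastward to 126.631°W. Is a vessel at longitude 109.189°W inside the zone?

Band width going east from +157.783° to -126.631°: ((-126.631 − 157.783) mod 360) = 75.586°.
Offset of -109.189° east of the west edge: ((-109.189 − 157.783) mod 360) = 93.028°.
93.028° > 75.586° ⇒ outside.

No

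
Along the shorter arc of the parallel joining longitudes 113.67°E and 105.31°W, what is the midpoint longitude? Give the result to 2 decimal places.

175.82°W

Signed shortest Δλ from +113.67° to -105.31° is +141.02°.
Midpoint longitude = +113.67° + (+141.02°)/2 = +113.67° + 70.51° = +184.18°.
Normalise into (−180°, 180°]: -175.82°.
(The naïve average (+113.67 + -105.31)/2 = 4.18° is on the wrong side of the globe.)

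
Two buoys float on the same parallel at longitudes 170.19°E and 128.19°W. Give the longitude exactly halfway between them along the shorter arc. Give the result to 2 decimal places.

Signed shortest Δλ from +170.19° to -128.19° is +61.62°.
Midpoint longitude = +170.19° + (+61.62°)/2 = +170.19° + 30.81° = +201.00°.
Normalise into (−180°, 180°]: -159.00°.
(The naïve average (+170.19 + -128.19)/2 = 21.0° is on the wrong side of the globe.)

159.00°W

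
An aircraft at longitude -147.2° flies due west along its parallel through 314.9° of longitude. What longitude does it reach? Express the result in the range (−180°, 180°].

-102.1°

Start at -147.2°; shift −314.9° → -462.1°.
-462.1° lies outside (−180°, 180°]; add 360° → -102.1°.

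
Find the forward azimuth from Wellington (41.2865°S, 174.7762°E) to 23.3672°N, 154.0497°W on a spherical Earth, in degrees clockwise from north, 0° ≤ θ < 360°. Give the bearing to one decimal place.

Δλ = -154.0497 − 174.7762 = -328.8259°; wrapped into (−180°, 180°]: 31.1741°.
θ = atan2( sin Δλ · cos φ₂ , cos φ₁ · sin φ₂ − sin φ₁ · cos φ₂ · cos Δλ )
  = atan2(0.47518, 0.81627) = 30.205° → normalised to [0°, 360°): 30.205°.

30.2°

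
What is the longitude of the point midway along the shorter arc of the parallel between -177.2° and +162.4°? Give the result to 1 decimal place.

+172.6°

Signed shortest Δλ from -177.2° to +162.4° is -20.4°.
Midpoint longitude = -177.2° + (-20.4°)/2 = -177.2° − 10.2° = -187.4°.
Normalise into (−180°, 180°]: +172.6°.
(The naïve average (-177.2 + +162.4)/2 = -7.4° is on the wrong side of the globe.)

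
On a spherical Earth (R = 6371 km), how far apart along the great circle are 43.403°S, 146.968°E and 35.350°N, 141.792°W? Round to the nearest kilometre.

11336 km

Δλ = -141.792 − 146.968 = -288.760°; wrapped into (−180°, 180°]: 71.240°.
Δφ = 35.350 − -43.403 = 78.753°.
a = sin²(Δφ/2) + cos φ₁ · cos φ₂ · sin²(Δλ/2) = 0.603485.
c = 2·atan2(√a, √(1−a)) = 1.77927 rad → d = 6371·c ≈ 11335.75 km.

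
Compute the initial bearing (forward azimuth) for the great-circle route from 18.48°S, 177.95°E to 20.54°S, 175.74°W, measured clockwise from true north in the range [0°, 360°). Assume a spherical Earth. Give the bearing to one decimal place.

110.1°

Δλ = -175.74 − 177.95 = -353.69°; wrapped into (−180°, 180°]: 6.31°.
θ = atan2( sin Δλ · cos φ₂ , cos φ₁ · sin φ₂ − sin φ₁ · cos φ₂ · cos Δλ )
  = atan2(0.10292, -0.03774) = 110.140° → normalised to [0°, 360°): 110.140°.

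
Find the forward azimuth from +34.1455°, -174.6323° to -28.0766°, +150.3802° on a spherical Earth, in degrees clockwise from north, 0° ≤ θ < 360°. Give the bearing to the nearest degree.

212°

Δλ = 150.3802 − -174.6323 = 325.0125°; wrapped into (−180°, 180°]: -34.9875°.
θ = atan2( sin Δλ · cos φ₂ , cos φ₁ · sin φ₂ − sin φ₁ · cos φ₂ · cos Δλ )
  = atan2(-0.50592, -0.79526) = -147.537° → normalised to [0°, 360°): 212.463°.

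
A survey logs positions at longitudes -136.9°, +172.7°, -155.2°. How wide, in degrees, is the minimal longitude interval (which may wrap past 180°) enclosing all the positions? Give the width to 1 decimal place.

50.4°

Sort the longitudes: -155.2°, -136.9°, +172.7°.
Eastward gaps between consecutive values (wrapping around): 18.3°, 309.6°, 32.1°.
Largest gap = 309.6° ⇒ minimal covering band is its complement: 360° − 309.6° = 50.4°.
Band runs from +172.7° eastward to -136.9°, crossing the antimeridian.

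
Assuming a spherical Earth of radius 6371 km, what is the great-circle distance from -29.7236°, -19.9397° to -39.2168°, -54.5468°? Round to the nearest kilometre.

3320 km

Δλ = -54.5468 − -19.9397 = -34.6071°.
Δφ = -39.2168 − -29.7236 = -9.4932°.
a = sin²(Δφ/2) + cos φ₁ · cos φ₂ · sin²(Δλ/2) = 0.066370.
c = 2·atan2(√a, √(1−a)) = 0.52112 rad → d = 6371·c ≈ 3320.08 km.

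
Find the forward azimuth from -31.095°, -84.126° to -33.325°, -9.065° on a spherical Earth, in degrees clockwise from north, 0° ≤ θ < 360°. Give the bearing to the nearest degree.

114°

Δλ = -9.065 − -84.126 = 75.061°.
θ = atan2( sin Δλ · cos φ₂ , cos φ₁ · sin φ₂ − sin φ₁ · cos φ₂ · cos Δλ )
  = atan2(0.80733, -0.35920) = 113.986° → normalised to [0°, 360°): 113.986°.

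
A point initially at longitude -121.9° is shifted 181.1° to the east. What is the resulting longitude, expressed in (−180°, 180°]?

Start at -121.9°; shift +181.1° → +59.2°.
+59.2° already lies in (−180°, 180°].

+59.2°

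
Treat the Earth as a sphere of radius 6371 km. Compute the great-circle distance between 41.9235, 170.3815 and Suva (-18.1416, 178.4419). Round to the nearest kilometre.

6730 km

Δλ = 178.4419 − 170.3815 = 8.0604°.
Δφ = -18.1416 − 41.9235 = -60.0651°.
a = sin²(Δφ/2) + cos φ₁ · cos φ₂ · sin²(Δλ/2) = 0.253985.
c = 2·atan2(√a, √(1−a)) = 1.05638 rad → d = 6371·c ≈ 6730.17 km.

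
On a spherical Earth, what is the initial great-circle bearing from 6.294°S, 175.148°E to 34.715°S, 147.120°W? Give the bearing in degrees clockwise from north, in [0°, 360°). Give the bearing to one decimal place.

134.5°

Δλ = -147.120 − 175.148 = -322.268°; wrapped into (−180°, 180°]: 37.732°.
θ = atan2( sin Δλ · cos φ₂ , cos φ₁ · sin φ₂ − sin φ₁ · cos φ₂ · cos Δλ )
  = atan2(0.50304, -0.49479) = 134.527° → normalised to [0°, 360°): 134.527°.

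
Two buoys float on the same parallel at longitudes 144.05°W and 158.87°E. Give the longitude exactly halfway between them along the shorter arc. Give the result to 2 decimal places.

Signed shortest Δλ from -144.05° to +158.87° is -57.08°.
Midpoint longitude = -144.05° + (-57.08°)/2 = -144.05° − 28.54° = -172.59°.
(The naïve average (-144.05 + +158.87)/2 = 7.41° is on the wrong side of the globe.)

172.59°W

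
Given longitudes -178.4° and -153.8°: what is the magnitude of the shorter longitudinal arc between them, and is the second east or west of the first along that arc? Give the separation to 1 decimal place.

24.6° east

Raw difference: -153.8 − -178.4 = 24.6°.
Normalise into (−180°, 180°]: 24.6° stays 24.6°.
Positive ⇒ the second point lies to the east; separation 24.6°.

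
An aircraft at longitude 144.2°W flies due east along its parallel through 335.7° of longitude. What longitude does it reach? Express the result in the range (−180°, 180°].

168.5°W

Start at -144.2°; shift +335.7° → +191.5°.
+191.5° lies outside (−180°, 180°]; subtract 360° → -168.5°.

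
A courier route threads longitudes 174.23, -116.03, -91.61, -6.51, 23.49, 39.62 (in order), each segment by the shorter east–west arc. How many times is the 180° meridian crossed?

Leg 1: +174.23° → -116.03°, shortest Δλ = 69.74° (east) — crosses 180°.
Leg 2: -116.03° → -91.61°, shortest Δλ = 24.42° (east) — does not cross 180°.
Leg 3: -91.61° → -6.51°, shortest Δλ = 85.1° (east) — does not cross 180°.
Leg 4: -6.51° → +23.49°, shortest Δλ = 30.0° (east) — does not cross 180°.
Leg 5: +23.49° → +39.62°, shortest Δλ = 16.13° (east) — does not cross 180°.
Total crossings: 1.

1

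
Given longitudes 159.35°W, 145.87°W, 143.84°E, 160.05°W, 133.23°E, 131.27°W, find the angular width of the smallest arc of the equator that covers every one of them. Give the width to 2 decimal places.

Sort the longitudes: -160.05°, -159.35°, -145.87°, -131.27°, +133.23°, +143.84°.
Eastward gaps between consecutive values (wrapping around): 0.70°, 13.48°, 14.60°, 264.50°, 10.61°, 56.11°.
Largest gap = 264.50° ⇒ minimal covering band is its complement: 360° − 264.50° = 95.50°.
Band runs from +133.23° eastward to -131.27°, crossing the antimeridian.

95.50°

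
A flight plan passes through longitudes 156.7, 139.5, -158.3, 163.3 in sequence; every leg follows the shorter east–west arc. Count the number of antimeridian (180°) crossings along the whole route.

2

Leg 1: +156.7° → +139.5°, shortest Δλ = -17.2° (west) — does not cross 180°.
Leg 2: +139.5° → -158.3°, shortest Δλ = 62.2° (east) — crosses 180°.
Leg 3: -158.3° → +163.3°, shortest Δλ = -38.4° (west) — crosses 180°.
Total crossings: 2.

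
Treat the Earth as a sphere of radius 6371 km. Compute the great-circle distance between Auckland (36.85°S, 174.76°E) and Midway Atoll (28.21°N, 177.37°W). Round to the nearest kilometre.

7281 km

Δλ = -177.37 − 174.76 = -352.13°; wrapped into (−180°, 180°]: 7.87°.
Δφ = 28.21 − -36.85 = 65.06°.
a = sin²(Δφ/2) + cos φ₁ · cos φ₂ · sin²(Δλ/2) = 0.292486.
c = 2·atan2(√a, √(1−a)) = 1.14282 rad → d = 6371·c ≈ 7280.93 km.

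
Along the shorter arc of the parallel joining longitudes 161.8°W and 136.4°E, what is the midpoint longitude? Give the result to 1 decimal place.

167.3°E

Signed shortest Δλ from -161.8° to +136.4° is -61.8°.
Midpoint longitude = -161.8° + (-61.8°)/2 = -161.8° − 30.9° = -192.7°.
Normalise into (−180°, 180°]: +167.3°.
(The naïve average (-161.8 + +136.4)/2 = -12.7° is on the wrong side of the globe.)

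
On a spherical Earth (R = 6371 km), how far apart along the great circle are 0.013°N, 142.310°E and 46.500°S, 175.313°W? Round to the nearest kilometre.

Δλ = -175.313 − 142.310 = -317.623°; wrapped into (−180°, 180°]: 42.377°.
Δφ = -46.500 − 0.013 = -46.513°.
a = sin²(Δφ/2) + cos φ₁ · cos φ₂ · sin²(Δλ/2) = 0.245830.
c = 2·atan2(√a, √(1−a)) = 1.03754 rad → d = 6371·c ≈ 6610.16 km.

6610 km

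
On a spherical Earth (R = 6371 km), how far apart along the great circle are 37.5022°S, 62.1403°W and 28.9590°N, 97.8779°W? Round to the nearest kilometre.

Δλ = -97.8779 − -62.1403 = -35.7376°.
Δφ = 28.9590 − -37.5022 = 66.4612°.
a = sin²(Δφ/2) + cos φ₁ · cos φ₂ · sin²(Δλ/2) = 0.365668.
c = 2·atan2(√a, √(1−a)) = 1.29879 rad → d = 6371·c ≈ 8274.59 km.

8275 km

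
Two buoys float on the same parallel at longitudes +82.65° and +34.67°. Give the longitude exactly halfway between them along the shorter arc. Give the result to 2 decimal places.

+58.66°

Signed shortest Δλ from +82.65° to +34.67° is -47.98°.
Midpoint longitude = +82.65° + (-47.98°)/2 = +82.65° − 23.99° = +58.66°.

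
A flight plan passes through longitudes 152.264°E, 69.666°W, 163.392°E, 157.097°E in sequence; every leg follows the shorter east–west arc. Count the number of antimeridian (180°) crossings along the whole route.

2

Leg 1: +152.264° → -69.666°, shortest Δλ = 138.07° (east) — crosses 180°.
Leg 2: -69.666° → +163.392°, shortest Δλ = -126.942° (west) — crosses 180°.
Leg 3: +163.392° → +157.097°, shortest Δλ = -6.295° (west) — does not cross 180°.
Total crossings: 2.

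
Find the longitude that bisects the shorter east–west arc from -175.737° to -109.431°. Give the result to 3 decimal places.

Signed shortest Δλ from -175.737° to -109.431° is +66.306°.
Midpoint longitude = -175.737° + (+66.306°)/2 = -175.737° + 33.153° = -142.584°.

-142.584°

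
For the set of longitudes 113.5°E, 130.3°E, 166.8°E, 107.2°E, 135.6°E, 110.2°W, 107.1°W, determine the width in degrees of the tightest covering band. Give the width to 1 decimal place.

145.7°

Sort the longitudes: -110.2°, -107.1°, +107.2°, +113.5°, +130.3°, +135.6°, +166.8°.
Eastward gaps between consecutive values (wrapping around): 3.1°, 214.3°, 6.3°, 16.8°, 5.3°, 31.2°, 83.0°.
Largest gap = 214.3° ⇒ minimal covering band is its complement: 360° − 214.3° = 145.7°.
Band runs from +107.2° eastward to -107.1°, crossing the antimeridian.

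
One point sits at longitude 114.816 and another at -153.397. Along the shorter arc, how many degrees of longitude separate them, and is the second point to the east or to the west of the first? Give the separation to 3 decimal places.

Raw difference: -153.397 − 114.816 = -268.213°.
Normalise into (−180°, 180°]: -268.213° + 360° = 91.787°.
Positive ⇒ the second point lies to the east; separation 91.787°.

91.787° east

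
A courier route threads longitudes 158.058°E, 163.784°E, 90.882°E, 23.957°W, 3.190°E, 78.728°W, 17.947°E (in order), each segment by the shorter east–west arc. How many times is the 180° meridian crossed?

0

Leg 1: +158.058° → +163.784°, shortest Δλ = 5.726° (east) — does not cross 180°.
Leg 2: +163.784° → +90.882°, shortest Δλ = -72.902° (west) — does not cross 180°.
Leg 3: +90.882° → -23.957°, shortest Δλ = -114.839° (west) — does not cross 180°.
Leg 4: -23.957° → +3.190°, shortest Δλ = 27.147° (east) — does not cross 180°.
Leg 5: +3.190° → -78.728°, shortest Δλ = -81.918° (west) — does not cross 180°.
Leg 6: -78.728° → +17.947°, shortest Δλ = 96.675° (east) — does not cross 180°.
Total crossings: 0.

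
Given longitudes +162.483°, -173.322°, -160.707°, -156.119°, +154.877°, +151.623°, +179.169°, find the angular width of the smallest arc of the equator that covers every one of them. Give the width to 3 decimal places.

Sort the longitudes: -173.322°, -160.707°, -156.119°, +151.623°, +154.877°, +162.483°, +179.169°.
Eastward gaps between consecutive values (wrapping around): 12.615°, 4.588°, 307.742°, 3.254°, 7.606°, 16.686°, 7.509°.
Largest gap = 307.742° ⇒ minimal covering band is its complement: 360° − 307.742° = 52.258°.
Band runs from +151.623° eastward to -156.119°, crossing the antimeridian.

52.258°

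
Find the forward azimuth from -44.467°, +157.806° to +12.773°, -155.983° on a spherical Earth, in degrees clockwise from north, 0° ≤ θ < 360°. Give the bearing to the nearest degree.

Δλ = -155.983 − 157.806 = -313.789°; wrapped into (−180°, 180°]: 46.211°.
θ = atan2( sin Δλ · cos φ₂ , cos φ₁ · sin φ₂ − sin φ₁ · cos φ₂ · cos Δλ )
  = atan2(0.70403, 0.63053) = 48.152° → normalised to [0°, 360°): 48.152°.

48°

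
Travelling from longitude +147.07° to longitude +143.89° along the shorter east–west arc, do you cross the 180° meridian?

Signed shortest Δλ = ((143.89 − 147.07 + 180) mod 360) − 180 = -3.18°.
Going west by 3.18° from +147.07° reaches +143.89° without touching 180°.

No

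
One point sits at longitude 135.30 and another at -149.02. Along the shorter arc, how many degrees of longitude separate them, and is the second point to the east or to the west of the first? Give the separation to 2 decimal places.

75.68° east

Raw difference: -149.02 − 135.30 = -284.32°.
Normalise into (−180°, 180°]: -284.32° + 360° = 75.68°.
Positive ⇒ the second point lies to the east; separation 75.68°.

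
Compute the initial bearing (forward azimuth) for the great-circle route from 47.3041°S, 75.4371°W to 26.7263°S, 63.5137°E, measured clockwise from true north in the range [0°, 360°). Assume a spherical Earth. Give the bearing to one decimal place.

143.8°

Δλ = 63.5137 − -75.4371 = 138.9508°.
θ = atan2( sin Δλ · cos φ₂ , cos φ₁ · sin φ₂ − sin φ₁ · cos φ₂ · cos Δλ )
  = atan2(0.58655, -0.80002) = 143.752° → normalised to [0°, 360°): 143.752°.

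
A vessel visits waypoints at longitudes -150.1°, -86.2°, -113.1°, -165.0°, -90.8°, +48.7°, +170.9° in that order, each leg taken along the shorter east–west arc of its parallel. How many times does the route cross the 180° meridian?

Leg 1: -150.1° → -86.2°, shortest Δλ = 63.9° (east) — does not cross 180°.
Leg 2: -86.2° → -113.1°, shortest Δλ = -26.9° (west) — does not cross 180°.
Leg 3: -113.1° → -165.0°, shortest Δλ = -51.9° (west) — does not cross 180°.
Leg 4: -165.0° → -90.8°, shortest Δλ = 74.2° (east) — does not cross 180°.
Leg 5: -90.8° → +48.7°, shortest Δλ = 139.5° (east) — does not cross 180°.
Leg 6: +48.7° → +170.9°, shortest Δλ = 122.2° (east) — does not cross 180°.
Total crossings: 0.

0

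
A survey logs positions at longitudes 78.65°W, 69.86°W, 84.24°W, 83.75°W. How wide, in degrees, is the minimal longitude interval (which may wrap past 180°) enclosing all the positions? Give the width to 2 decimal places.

14.38°

Sort the longitudes: -84.24°, -83.75°, -78.65°, -69.86°.
Eastward gaps between consecutive values (wrapping around): 0.49°, 5.10°, 8.79°, 345.62°.
Largest gap = 345.62° ⇒ minimal covering band is its complement: 360° − 345.62° = 14.38°.
Band runs from -84.24° eastward to -69.86°.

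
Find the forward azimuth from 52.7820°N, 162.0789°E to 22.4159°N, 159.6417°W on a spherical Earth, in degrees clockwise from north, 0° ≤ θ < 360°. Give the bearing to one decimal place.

Δλ = -159.6417 − 162.0789 = -321.7206°; wrapped into (−180°, 180°]: 38.2794°.
θ = atan2( sin Δλ · cos φ₂ , cos φ₁ · sin φ₂ − sin φ₁ · cos φ₂ · cos Δλ )
  = atan2(0.57269, -0.34725) = 121.230° → normalised to [0°, 360°): 121.230°.

121.2°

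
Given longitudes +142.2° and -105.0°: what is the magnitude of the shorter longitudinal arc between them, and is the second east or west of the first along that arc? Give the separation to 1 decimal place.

Raw difference: -105.0 − 142.2 = -247.2°.
Normalise into (−180°, 180°]: -247.2° + 360° = 112.8°.
Positive ⇒ the second point lies to the east; separation 112.8°.

112.8° east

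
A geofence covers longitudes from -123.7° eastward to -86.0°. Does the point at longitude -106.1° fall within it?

Band width going east from -123.7° to -86.0°: ((-86.0 − -123.7) mod 360) = 37.7°.
Offset of -106.1° east of the west edge: ((-106.1 − -123.7) mod 360) = 17.6°.
17.6° ≤ 37.7° ⇒ inside.

Yes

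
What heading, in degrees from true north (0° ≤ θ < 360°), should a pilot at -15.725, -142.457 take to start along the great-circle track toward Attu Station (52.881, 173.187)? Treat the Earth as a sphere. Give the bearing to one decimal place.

Δλ = 173.187 − -142.457 = 315.644°; wrapped into (−180°, 180°]: -44.356°.
θ = atan2( sin Δλ · cos φ₂ , cos φ₁ · sin φ₂ − sin φ₁ · cos φ₂ · cos Δλ )
  = atan2(-0.42190, 0.88448) = -25.501° → normalised to [0°, 360°): 334.499°.

334.5°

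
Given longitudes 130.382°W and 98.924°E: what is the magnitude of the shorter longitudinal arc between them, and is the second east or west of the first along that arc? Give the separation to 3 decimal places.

130.694° west

Raw difference: 98.924 − -130.382 = 229.306°.
Normalise into (−180°, 180°]: 229.306° − 360° = -130.694°.
Negative ⇒ the second point lies to the west; separation 130.694°.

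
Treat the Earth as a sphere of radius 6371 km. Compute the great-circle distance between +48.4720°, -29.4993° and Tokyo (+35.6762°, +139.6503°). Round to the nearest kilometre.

Δλ = 139.6503 − -29.4993 = 169.1496°.
Δφ = 35.6762 − 48.4720 = -12.7958°.
a = sin²(Δφ/2) + cos φ₁ · cos φ₂ · sin²(Δλ/2) = 0.546164.
c = 2·atan2(√a, √(1−a)) = 1.66326 rad → d = 6371·c ≈ 10596.60 km.

10597 km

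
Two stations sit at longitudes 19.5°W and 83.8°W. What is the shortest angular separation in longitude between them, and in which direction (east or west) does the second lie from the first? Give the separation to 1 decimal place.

Raw difference: -83.8 − -19.5 = -64.3°.
Normalise into (−180°, 180°]: -64.3° stays -64.3°.
Negative ⇒ the second point lies to the west; separation 64.3°.

64.3° west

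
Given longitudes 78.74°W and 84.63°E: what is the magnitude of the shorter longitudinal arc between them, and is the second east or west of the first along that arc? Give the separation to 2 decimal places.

Raw difference: 84.63 − -78.74 = 163.37°.
Normalise into (−180°, 180°]: 163.37° stays 163.37°.
Positive ⇒ the second point lies to the east; separation 163.37°.

163.37° east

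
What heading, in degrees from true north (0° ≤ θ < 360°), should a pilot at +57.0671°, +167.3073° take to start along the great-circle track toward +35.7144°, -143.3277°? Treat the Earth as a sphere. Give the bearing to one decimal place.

Δλ = -143.3277 − 167.3073 = -310.6350°; wrapped into (−180°, 180°]: 49.3650°.
θ = atan2( sin Δλ · cos φ₂ , cos φ₁ · sin φ₂ − sin φ₁ · cos φ₂ · cos Δλ )
  = atan2(0.61616, -0.12644) = 101.596° → normalised to [0°, 360°): 101.596°.

101.6°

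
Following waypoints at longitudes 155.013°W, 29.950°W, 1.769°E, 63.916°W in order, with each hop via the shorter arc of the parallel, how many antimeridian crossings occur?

0

Leg 1: -155.013° → -29.950°, shortest Δλ = 125.063° (east) — does not cross 180°.
Leg 2: -29.950° → +1.769°, shortest Δλ = 31.719° (east) — does not cross 180°.
Leg 3: +1.769° → -63.916°, shortest Δλ = -65.685° (west) — does not cross 180°.
Total crossings: 0.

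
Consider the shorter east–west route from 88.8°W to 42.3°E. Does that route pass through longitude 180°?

No

Signed shortest Δλ = ((42.3 − -88.8 + 180) mod 360) − 180 = 131.1°.
Going east by 131.1° from -88.8° reaches +42.3° without touching 180°.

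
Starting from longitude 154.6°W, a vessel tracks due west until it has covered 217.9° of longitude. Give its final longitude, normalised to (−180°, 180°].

12.5°W

Start at -154.6°; shift −217.9° → -372.5°.
-372.5° lies outside (−180°, 180°]; add 360° → -12.5°.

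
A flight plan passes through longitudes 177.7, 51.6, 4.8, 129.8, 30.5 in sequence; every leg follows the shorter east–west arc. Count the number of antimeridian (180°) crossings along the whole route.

0

Leg 1: +177.7° → +51.6°, shortest Δλ = -126.1° (west) — does not cross 180°.
Leg 2: +51.6° → +4.8°, shortest Δλ = -46.8° (west) — does not cross 180°.
Leg 3: +4.8° → +129.8°, shortest Δλ = 125.0° (east) — does not cross 180°.
Leg 4: +129.8° → +30.5°, shortest Δλ = -99.3° (west) — does not cross 180°.
Total crossings: 0.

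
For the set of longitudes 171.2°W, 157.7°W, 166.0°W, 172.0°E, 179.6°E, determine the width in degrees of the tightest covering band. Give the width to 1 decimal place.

Sort the longitudes: -171.2°, -166.0°, -157.7°, +172.0°, +179.6°.
Eastward gaps between consecutive values (wrapping around): 5.2°, 8.3°, 329.7°, 7.6°, 9.2°.
Largest gap = 329.7° ⇒ minimal covering band is its complement: 360° − 329.7° = 30.3°.
Band runs from +172.0° eastward to -157.7°, crossing the antimeridian.

30.3°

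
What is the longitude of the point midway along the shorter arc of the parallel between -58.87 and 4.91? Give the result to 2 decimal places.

Signed shortest Δλ from -58.87° to +4.91° is +63.78°.
Midpoint longitude = -58.87° + (+63.78°)/2 = -58.87° + 31.89° = -26.98°.

-26.98°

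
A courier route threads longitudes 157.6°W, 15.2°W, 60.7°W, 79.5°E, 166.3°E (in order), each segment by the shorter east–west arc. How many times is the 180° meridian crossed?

Leg 1: -157.6° → -15.2°, shortest Δλ = 142.4° (east) — does not cross 180°.
Leg 2: -15.2° → -60.7°, shortest Δλ = -45.5° (west) — does not cross 180°.
Leg 3: -60.7° → +79.5°, shortest Δλ = 140.2° (east) — does not cross 180°.
Leg 4: +79.5° → +166.3°, shortest Δλ = 86.8° (east) — does not cross 180°.
Total crossings: 0.

0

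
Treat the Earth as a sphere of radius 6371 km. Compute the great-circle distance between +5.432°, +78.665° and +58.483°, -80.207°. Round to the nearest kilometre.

12662 km

Δλ = -80.207 − 78.665 = -158.872°.
Δφ = 58.483 − 5.432 = 53.051°.
a = sin²(Δφ/2) + cos φ₁ · cos φ₂ · sin²(Δλ/2) = 0.702361.
c = 2·atan2(√a, √(1−a)) = 1.98747 rad → d = 6371·c ≈ 12662.17 km.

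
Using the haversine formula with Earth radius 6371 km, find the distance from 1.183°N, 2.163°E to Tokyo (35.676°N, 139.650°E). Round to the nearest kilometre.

Δλ = 139.650 − 2.163 = 137.487°.
Δφ = 35.676 − 1.183 = 34.493°.
a = sin²(Δφ/2) + cos φ₁ · cos φ₂ · sin²(Δλ/2) = 0.793309.
c = 2·atan2(√a, √(1−a)) = 2.19767 rad → d = 6371·c ≈ 14001.37 km.

14001 km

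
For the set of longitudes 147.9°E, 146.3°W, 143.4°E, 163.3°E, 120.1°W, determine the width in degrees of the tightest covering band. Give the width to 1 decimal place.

96.5°

Sort the longitudes: -146.3°, -120.1°, +143.4°, +147.9°, +163.3°.
Eastward gaps between consecutive values (wrapping around): 26.2°, 263.5°, 4.5°, 15.4°, 50.4°.
Largest gap = 263.5° ⇒ minimal covering band is its complement: 360° − 263.5° = 96.5°.
Band runs from +143.4° eastward to -120.1°, crossing the antimeridian.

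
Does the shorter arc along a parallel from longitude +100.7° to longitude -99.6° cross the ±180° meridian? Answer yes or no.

Yes

Naïve |-99.6 − 100.7| = 200.3° > 180°, so the shorter arc goes the other way round — across 180°.
Signed shortest Δλ = ((-99.6 − 100.7 + 180) mod 360) − 180 = 159.7°.
Going east by 159.7° from +100.7° passes through 180° before reaching -99.6°.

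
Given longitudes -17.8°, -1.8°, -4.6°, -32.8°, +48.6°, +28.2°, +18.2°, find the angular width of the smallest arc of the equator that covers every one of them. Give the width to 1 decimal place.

Sort the longitudes: -32.8°, -17.8°, -4.6°, -1.8°, +18.2°, +28.2°, +48.6°.
Eastward gaps between consecutive values (wrapping around): 15.0°, 13.2°, 2.8°, 20.0°, 10.0°, 20.4°, 278.6°.
Largest gap = 278.6° ⇒ minimal covering band is its complement: 360° − 278.6° = 81.4°.
Band runs from -32.8° eastward to +48.6°.

81.4°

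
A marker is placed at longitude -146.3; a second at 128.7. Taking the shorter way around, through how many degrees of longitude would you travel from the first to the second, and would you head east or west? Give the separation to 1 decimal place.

Raw difference: 128.7 − -146.3 = 275.0°.
Normalise into (−180°, 180°]: 275.0° − 360° = -85.0°.
Negative ⇒ the second point lies to the west; separation 85.0°.

85.0° west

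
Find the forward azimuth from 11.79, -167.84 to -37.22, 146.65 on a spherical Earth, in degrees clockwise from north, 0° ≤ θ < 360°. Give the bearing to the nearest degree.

Δλ = 146.65 − -167.84 = 314.49°; wrapped into (−180°, 180°]: -45.51°.
θ = atan2( sin Δλ · cos φ₂ , cos φ₁ · sin φ₂ − sin φ₁ · cos φ₂ · cos Δλ )
  = atan2(-0.56807, -0.70614) = -141.184° → normalised to [0°, 360°): 218.816°.

219°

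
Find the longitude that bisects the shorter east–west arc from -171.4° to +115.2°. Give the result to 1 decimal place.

Signed shortest Δλ from -171.4° to +115.2° is -73.4°.
Midpoint longitude = -171.4° + (-73.4°)/2 = -171.4° − 36.7° = -208.1°.
Normalise into (−180°, 180°]: +151.9°.
(The naïve average (-171.4 + +115.2)/2 = -28.1° is on the wrong side of the globe.)

+151.9°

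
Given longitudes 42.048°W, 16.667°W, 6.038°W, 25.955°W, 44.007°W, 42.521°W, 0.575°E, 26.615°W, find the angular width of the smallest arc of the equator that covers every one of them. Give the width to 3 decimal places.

44.582°

Sort the longitudes: -44.007°, -42.521°, -42.048°, -26.615°, -25.955°, -16.667°, -6.038°, +0.575°.
Eastward gaps between consecutive values (wrapping around): 1.486°, 0.473°, 15.433°, 0.660°, 9.288°, 10.629°, 6.613°, 315.418°.
Largest gap = 315.418° ⇒ minimal covering band is its complement: 360° − 315.418° = 44.582°.
Band runs from -44.007° eastward to +0.575°.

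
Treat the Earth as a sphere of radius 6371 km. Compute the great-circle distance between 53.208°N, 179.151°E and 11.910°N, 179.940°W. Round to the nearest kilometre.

Δλ = -179.940 − 179.151 = -359.091°; wrapped into (−180°, 180°]: 0.909°.
Δφ = 11.910 − 53.208 = -41.298°.
a = sin²(Δφ/2) + cos φ₁ · cos φ₂ · sin²(Δλ/2) = 0.124393.
c = 2·atan2(√a, √(1−a)) = 0.72090 rad → d = 6371·c ≈ 4592.84 km.

4593 km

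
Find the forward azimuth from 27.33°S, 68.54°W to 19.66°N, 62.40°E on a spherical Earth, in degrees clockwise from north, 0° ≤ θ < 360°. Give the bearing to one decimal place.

Δλ = 62.40 − -68.54 = 130.94°.
θ = atan2( sin Δλ · cos φ₂ , cos φ₁ · sin φ₂ − sin φ₁ · cos φ₂ · cos Δλ )
  = atan2(0.71136, 0.01558) = 88.746° → normalised to [0°, 360°): 88.746°.

88.7°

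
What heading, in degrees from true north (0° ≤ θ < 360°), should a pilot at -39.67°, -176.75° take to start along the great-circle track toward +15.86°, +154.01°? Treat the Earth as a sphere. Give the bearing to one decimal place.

327.8°

Δλ = 154.01 − -176.75 = 330.76°; wrapped into (−180°, 180°]: -29.24°.
θ = atan2( sin Δλ · cos φ₂ , cos φ₁ · sin φ₂ − sin φ₁ · cos φ₂ · cos Δλ )
  = atan2(-0.46987, 0.74618) = -32.199° → normalised to [0°, 360°): 327.801°.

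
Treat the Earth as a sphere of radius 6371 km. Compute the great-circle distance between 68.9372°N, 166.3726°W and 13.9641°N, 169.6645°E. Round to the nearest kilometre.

6344 km

Δλ = 169.6645 − -166.3726 = 336.0371°; wrapped into (−180°, 180°]: -23.9629°.
Δφ = 13.9641 − 68.9372 = -54.9731°.
a = sin²(Δφ/2) + cos φ₁ · cos φ₂ · sin²(Δλ/2) = 0.228050.
c = 2·atan2(√a, √(1−a)) = 0.99572 rad → d = 6371·c ≈ 6343.72 km.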